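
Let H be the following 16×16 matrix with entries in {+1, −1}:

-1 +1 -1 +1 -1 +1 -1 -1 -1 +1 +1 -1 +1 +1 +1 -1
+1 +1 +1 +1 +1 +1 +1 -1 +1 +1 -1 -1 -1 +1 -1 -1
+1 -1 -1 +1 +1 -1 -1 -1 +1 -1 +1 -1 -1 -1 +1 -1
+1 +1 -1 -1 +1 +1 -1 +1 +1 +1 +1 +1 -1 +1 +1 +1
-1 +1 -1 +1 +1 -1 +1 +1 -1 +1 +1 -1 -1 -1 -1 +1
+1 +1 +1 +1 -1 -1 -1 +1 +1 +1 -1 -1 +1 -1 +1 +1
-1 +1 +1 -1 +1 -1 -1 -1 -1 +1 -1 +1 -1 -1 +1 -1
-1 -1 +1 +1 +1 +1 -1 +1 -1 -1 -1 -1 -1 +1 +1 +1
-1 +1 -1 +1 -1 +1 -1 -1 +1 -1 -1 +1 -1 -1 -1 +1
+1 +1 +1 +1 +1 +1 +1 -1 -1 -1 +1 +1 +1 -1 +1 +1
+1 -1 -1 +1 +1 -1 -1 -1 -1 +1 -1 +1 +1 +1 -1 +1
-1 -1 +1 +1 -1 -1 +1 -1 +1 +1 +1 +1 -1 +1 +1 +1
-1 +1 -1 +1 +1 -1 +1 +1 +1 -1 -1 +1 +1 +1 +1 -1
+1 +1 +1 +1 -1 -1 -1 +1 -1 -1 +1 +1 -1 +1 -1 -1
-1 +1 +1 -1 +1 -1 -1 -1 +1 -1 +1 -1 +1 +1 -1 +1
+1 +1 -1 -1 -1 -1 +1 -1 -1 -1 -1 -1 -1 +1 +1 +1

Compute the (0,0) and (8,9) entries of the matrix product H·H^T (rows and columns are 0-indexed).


Row 0 of H: [-1, 1, -1, 1, -1, 1, -1, -1, -1, 1, 1, -1, 1, 1, 1, -1].
Row 8 of H: [-1, 1, -1, 1, -1, 1, -1, -1, 1, -1, -1, 1, -1, -1, -1, 1].
Row 9 of H: [1, 1, 1, 1, 1, 1, 1, -1, -1, -1, 1, 1, 1, -1, 1, 1].
(H·H^T)[0][0] = Σ_j H[0][j]·H[0][j] = (-1)² + (1)² + (-1)² + (1)² + (-1)² + (1)² + (-1)² + (-1)² + (-1)² + (1)² + (1)² + (-1)² + (1)² + (1)² + (1)² + (-1)² = 1 + 1 + 1 + 1 + 1 + 1 + 1 + 1 + 1 + 1 + 1 + 1 + 1 + 1 + 1 + 1 = 16.
(H·H^T)[8][9] = Σ_j H[8][j]·H[9][j] = (-1)·(1) + (1)·(1) + (-1)·(1) + (1)·(1) + (-1)·(1) + (1)·(1) + (-1)·(1) + (-1)·(-1) + (1)·(-1) + (-1)·(-1) + (-1)·(1) + (1)·(1) + (-1)·(1) + (-1)·(-1) + (-1)·(1) + (1)·(1) = -1 + 1 + -1 + 1 + -1 + 1 + -1 + 1 + -1 + 1 + -1 + 1 + -1 + 1 + -1 + 1 = 0.
So rows 8 and 9 are orthogonal; the diagonal entry equals n = 16.

(0,0) entry = 16; (8,9) entry = 0.


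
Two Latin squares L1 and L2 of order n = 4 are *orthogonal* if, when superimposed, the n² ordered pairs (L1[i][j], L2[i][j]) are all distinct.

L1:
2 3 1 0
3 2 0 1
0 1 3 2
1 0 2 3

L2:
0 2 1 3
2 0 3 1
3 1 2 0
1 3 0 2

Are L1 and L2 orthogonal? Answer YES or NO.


Form the n² = 16 superimposed pairs (L1[i][j], L2[i][j]), row by row (rows and columns indexed from 0):
row 0: (2,0) (3,2) (1,1) (0,3)
row 1: (3,2) (2,0) (0,3) (1,1)
row 2: (0,3) (1,1) (3,2) (2,0)
row 3: (1,1) (0,3) (2,0) (3,2)
Orthogonality requires all 16 pairs distinct.
But the pair (3,2) repeats: cell (0,1) has L1 = 3, L2 = 2, and cell (1,0) has L1 = 3, L2 = 2.
A repeated pair means some other pair never occurs (only 4 distinct pairs out of 16), so the squares are not orthogonal.
Conclusion: NO.

NO


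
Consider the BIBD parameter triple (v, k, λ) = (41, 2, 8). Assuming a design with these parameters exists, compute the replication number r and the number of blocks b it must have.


Any 2-(v, k, λ) BIBD satisfies two necessary conditions:
  (i)  Each point sits in r blocks, and counting incidences through any fixed point gives r(k − 1) = λ(v − 1), so r = λ(v − 1)/(k − 1).
  (ii) Total incidences bk = vr, so b = vr/k.
Step 1: r = λ(v − 1)/(k − 1) = 8·(41 − 1)/(2 − 1) = 8·40/1 = 320/1 = 320.
Step 2: b = vr/k = 41·320/2 = 13120/2 = 6560.
Check integrality: r = 320 ∈ Z ✓, b = 6560 ∈ Z ✓.
(These identities are necessary conditions: they determine r and b for any design with these parameters, but do not by themselves prove that one exists.)

r = 320, b = 6560.


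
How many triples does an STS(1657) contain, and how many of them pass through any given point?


An STS(v) is a 2-(v, 3, 1) BIBD: block size k = 3, λ = 1.
Replication: r(k − 1) = λ(v − 1) ⇒ r·2 = 1657 − 1 = 1656 ⇒ r = 828.
Block count: b = v(v − 1)/6 = 1657·1656/6 = 2743992/6 = 457332.

r = 828, b = 457332.


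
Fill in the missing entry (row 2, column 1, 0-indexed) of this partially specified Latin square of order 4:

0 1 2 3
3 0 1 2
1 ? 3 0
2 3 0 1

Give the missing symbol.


Row 2 contains symbols [0, 1, 3] — missing [2].
Column 1 contains symbols [0, 1, 3] — missing [2].
The missing symbol must appear in both missing sets; intersection = [2].
Therefore the hidden value is 2.

Missing value = 2.


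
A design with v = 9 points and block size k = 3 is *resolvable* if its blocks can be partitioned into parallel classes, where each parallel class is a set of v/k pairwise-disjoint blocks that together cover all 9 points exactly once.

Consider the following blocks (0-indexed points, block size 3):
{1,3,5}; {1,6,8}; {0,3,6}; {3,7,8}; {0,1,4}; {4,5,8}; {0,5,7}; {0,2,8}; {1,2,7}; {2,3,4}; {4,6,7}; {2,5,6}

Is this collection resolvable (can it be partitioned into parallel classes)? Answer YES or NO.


v = 9, block size k = 3, number of blocks = 12.
For resolvability, blocks must partition into parallel classes of size v/k = 3.
Total blocks must therefore be a multiple of 3: 12 = 3·4 + 0 ⇒ divisible ✓.
Greedy packing gives 4 candidate class(es). Each should be a full parallel class (size 3, covers all 9 points).
  Class 1 (3 blocks): {1,3,5}; {0,2,8}; {4,6,7}. Points covered: [0, 1, 2, 3, 4, 5, 6, 7, 8].
  Class 2 (3 blocks): {1,6,8}; {0,5,7}; {2,3,4}. Points covered: [0, 1, 2, 3, 4, 5, 6, 7, 8].
  Class 3 (3 blocks): {0,3,6}; {4,5,8}; {1,2,7}. Points covered: [0, 1, 2, 3, 4, 5, 6, 7, 8].
  Class 4 (3 blocks): {3,7,8}; {0,1,4}; {2,5,6}. Points covered: [0, 1, 2, 3, 4, 5, 6, 7, 8].
All classes full (size 3)? YES. All classes cover every point? YES.
Resolvable? YES.

YES


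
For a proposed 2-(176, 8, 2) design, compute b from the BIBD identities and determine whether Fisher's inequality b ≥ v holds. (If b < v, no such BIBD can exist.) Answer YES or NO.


r = λ(v − 1)/(k − 1) = 2·175/7 = 50.
b = vr/k = 176·50/8 = 1100.
Fisher's inequality: b ≥ v ⇔ 1100 ≥ 176? YES.

YES


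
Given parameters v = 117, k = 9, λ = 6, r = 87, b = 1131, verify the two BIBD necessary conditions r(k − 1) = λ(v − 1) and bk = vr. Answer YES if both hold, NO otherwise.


Condition (i): r(k − 1) = 87·8 = 696; λ(v − 1) = 6·116 = 696. Match? YES.
Condition (ii): bk = 1131·9 = 10179; vr = 117·87 = 10179. Match? YES.
Both conditions hold? YES.

YES


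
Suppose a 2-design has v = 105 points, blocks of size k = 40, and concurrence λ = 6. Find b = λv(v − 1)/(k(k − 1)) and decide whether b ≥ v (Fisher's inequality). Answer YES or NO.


r = λ(v − 1)/(k − 1) = 6·104/39 = 16.
b = vr/k = 105·16/40 = 42.
Fisher's inequality: b ≥ v ⇔ 42 ≥ 105? NO.

NO


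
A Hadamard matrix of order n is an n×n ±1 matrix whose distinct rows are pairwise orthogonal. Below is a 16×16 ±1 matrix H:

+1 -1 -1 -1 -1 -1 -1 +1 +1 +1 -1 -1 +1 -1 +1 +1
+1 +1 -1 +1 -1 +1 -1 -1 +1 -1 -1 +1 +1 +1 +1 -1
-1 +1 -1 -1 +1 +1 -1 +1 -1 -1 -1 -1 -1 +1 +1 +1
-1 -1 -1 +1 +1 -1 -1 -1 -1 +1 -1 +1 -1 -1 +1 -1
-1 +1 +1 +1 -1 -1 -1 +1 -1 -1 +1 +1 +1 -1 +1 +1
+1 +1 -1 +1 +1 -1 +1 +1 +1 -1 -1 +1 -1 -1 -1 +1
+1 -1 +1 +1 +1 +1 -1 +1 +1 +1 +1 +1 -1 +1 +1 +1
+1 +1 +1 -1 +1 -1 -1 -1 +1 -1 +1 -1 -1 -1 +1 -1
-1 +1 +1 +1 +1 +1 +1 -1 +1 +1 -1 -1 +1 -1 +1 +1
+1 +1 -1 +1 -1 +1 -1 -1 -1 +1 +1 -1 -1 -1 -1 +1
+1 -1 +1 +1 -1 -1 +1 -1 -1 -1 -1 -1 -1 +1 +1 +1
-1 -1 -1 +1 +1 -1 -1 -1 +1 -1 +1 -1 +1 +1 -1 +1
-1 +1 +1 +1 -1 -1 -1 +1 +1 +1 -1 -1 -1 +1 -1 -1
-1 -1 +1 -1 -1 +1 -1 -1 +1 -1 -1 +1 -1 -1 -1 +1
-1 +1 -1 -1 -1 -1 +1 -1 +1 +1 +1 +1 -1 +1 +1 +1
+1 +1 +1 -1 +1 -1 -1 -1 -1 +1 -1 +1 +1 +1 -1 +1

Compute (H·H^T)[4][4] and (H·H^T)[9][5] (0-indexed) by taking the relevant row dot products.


Row 4 of H: [-1, 1, 1, 1, -1, -1, -1, 1, -1, -1, 1, 1, 1, -1, 1, 1].
Row 5 of H: [1, 1, -1, 1, 1, -1, 1, 1, 1, -1, -1, 1, -1, -1, -1, 1].
Row 9 of H: [1, 1, -1, 1, -1, 1, -1, -1, -1, 1, 1, -1, -1, -1, -1, 1].
(H·H^T)[4][4] = Σ_j H[4][j]·H[4][j] = (-1)² + (1)² + (1)² + (1)² + (-1)² + (-1)² + (-1)² + (1)² + (-1)² + (-1)² + (1)² + (1)² + (1)² + (-1)² + (1)² + (1)² = 1 + 1 + 1 + 1 + 1 + 1 + 1 + 1 + 1 + 1 + 1 + 1 + 1 + 1 + 1 + 1 = 16.
(H·H^T)[9][5] = Σ_j H[9][j]·H[5][j] = (1)·(1) + (1)·(1) + (-1)·(-1) + (1)·(1) + (-1)·(1) + (1)·(-1) + (-1)·(1) + (-1)·(1) + (-1)·(1) + (1)·(-1) + (1)·(-1) + (-1)·(1) + (-1)·(-1) + (-1)·(-1) + (-1)·(-1) + (1)·(1) = 1 + 1 + 1 + 1 + -1 + -1 + -1 + -1 + -1 + -1 + -1 + -1 + 1 + 1 + 1 + 1 = 0.
So rows 9 and 5 are orthogonal; the diagonal entry equals n = 16.

(4,4) entry = 16; (9,5) entry = 0.


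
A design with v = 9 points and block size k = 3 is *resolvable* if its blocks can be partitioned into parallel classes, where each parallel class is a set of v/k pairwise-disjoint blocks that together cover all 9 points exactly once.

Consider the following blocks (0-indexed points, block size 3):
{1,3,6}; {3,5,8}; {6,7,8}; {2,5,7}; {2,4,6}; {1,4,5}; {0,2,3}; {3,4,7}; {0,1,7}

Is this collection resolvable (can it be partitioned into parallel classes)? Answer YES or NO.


v = 9, block size k = 3, number of blocks = 9.
For resolvability, blocks must partition into parallel classes of size v/k = 3.
Total blocks must therefore be a multiple of 3: 9 = 3·3 + 0 ⇒ divisible ✓.
Consider block {1,3,6}. The only other block(s) in the collection disjoint from it are {2,5,7} — just 1 block(s). Any parallel class containing {1,3,6} would need 2 other blocks each disjoint from it, so no parallel class of size 3 can contain {1,3,6}.
Since every block must belong to some parallel class in a resolution, the collection cannot be partitioned into parallel classes.
Resolvable? NO.

NO


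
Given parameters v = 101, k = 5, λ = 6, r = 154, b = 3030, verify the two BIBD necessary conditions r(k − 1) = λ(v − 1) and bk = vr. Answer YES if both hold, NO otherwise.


Condition (i): r(k − 1) = 154·4 = 616; λ(v − 1) = 6·100 = 600. Match? NO.
Condition (ii): bk = 3030·5 = 15150; vr = 101·154 = 15554. Match? NO.
Both conditions hold? NO.

NO


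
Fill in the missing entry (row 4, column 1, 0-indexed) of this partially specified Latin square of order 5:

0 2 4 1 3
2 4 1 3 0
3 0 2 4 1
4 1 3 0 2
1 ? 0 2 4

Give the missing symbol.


Row 4 contains symbols [0, 1, 2, 4] — missing [3].
Column 1 contains symbols [0, 1, 2, 4] — missing [3].
The missing symbol must appear in both missing sets; intersection = [3].
Therefore the hidden value is 3.

Missing value = 3.


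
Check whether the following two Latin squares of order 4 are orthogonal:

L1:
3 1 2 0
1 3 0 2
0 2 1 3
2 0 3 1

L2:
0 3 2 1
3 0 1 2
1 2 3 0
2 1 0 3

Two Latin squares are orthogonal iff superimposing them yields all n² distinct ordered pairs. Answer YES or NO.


Form the n² = 16 superimposed pairs (L1[i][j], L2[i][j]), row by row (rows and columns indexed from 0):
row 0: (3,0) (1,3) (2,2) (0,1)
row 1: (1,3) (3,0) (0,1) (2,2)
row 2: (0,1) (2,2) (1,3) (3,0)
row 3: (2,2) (0,1) (3,0) (1,3)
Orthogonality requires all 16 pairs distinct.
But the pair (1,3) repeats: cell (0,1) has L1 = 1, L2 = 3, and cell (1,0) has L1 = 1, L2 = 3.
A repeated pair means some other pair never occurs (only 4 distinct pairs out of 16), so the squares are not orthogonal.
Conclusion: NO.

NO


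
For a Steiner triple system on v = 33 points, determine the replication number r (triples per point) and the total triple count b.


An STS(v) is a 2-(v, 3, 1) BIBD: block size k = 3, λ = 1.
Replication: r(k − 1) = λ(v − 1) ⇒ r·2 = 33 − 1 = 32 ⇒ r = 16.
Block count: bk = vr ⇒ b·3 = 33·16 = 528 ⇒ b = 176.
(Check via b = v(v − 1)/6 = 33·32/6 = 1056/6 = 176.)

r = 16, b = 176.


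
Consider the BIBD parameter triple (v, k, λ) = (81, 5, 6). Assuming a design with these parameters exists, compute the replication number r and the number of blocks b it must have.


Any 2-(v, k, λ) BIBD satisfies two necessary conditions:
  (i)  Each point sits in r blocks, and counting incidences through any fixed point gives r(k − 1) = λ(v − 1), so r = λ(v − 1)/(k − 1).
  (ii) Total incidences bk = vr, so b = vr/k.
Step 1: r = λ(v − 1)/(k − 1) = 6·(81 − 1)/(5 − 1) = 6·80/4 = 480/4 = 120.
Step 2: b = vr/k = 81·120/5 = 9720/5 = 1944.
Check integrality: r = 120 ∈ Z ✓, b = 1944 ∈ Z ✓.
(These identities are necessary conditions: they determine r and b for any design with these parameters, but do not by themselves prove that one exists.)

r = 120, b = 1944.


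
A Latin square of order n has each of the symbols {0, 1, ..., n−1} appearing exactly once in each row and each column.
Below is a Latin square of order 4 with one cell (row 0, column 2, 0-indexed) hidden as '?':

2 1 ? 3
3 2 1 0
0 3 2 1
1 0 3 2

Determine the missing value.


Row 0 contains symbols [1, 2, 3] — missing [0].
Column 2 contains symbols [1, 2, 3] — missing [0].
The missing symbol must appear in both missing sets; intersection = [0].
Therefore the hidden value is 0.

Missing value = 0.


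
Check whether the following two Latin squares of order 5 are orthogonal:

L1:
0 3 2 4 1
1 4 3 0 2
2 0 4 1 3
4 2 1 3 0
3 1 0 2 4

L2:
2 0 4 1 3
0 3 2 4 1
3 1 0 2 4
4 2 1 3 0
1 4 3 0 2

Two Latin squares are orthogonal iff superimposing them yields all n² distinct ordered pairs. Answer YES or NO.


Form the n² = 25 superimposed pairs (L1[i][j], L2[i][j]), row by row (rows and columns indexed from 0):
row 0: (0,2) (3,0) (2,4) (4,1) (1,3)
row 1: (1,0) (4,3) (3,2) (0,4) (2,1)
row 2: (2,3) (0,1) (4,0) (1,2) (3,4)
row 3: (4,4) (2,2) (1,1) (3,3) (0,0)
row 4: (3,1) (1,4) (0,3) (2,0) (4,2)
Orthogonality requires all 25 pairs distinct.
Check by first coordinate: for each symbol s of L1, list the L2 entries in the n cells where L1 = s; they must all differ.
  L1 = 0: L2 entries (in reading order) 2, 4, 1, 0, 3 — all 5 distinct ✓
  L1 = 1: L2 entries (in reading order) 3, 0, 2, 1, 4 — all 5 distinct ✓
  L1 = 2: L2 entries (in reading order) 4, 1, 3, 2, 0 — all 5 distinct ✓
  L1 = 3: L2 entries (in reading order) 0, 2, 4, 3, 1 — all 5 distinct ✓
  L1 = 4: L2 entries (in reading order) 1, 3, 0, 4, 2 — all 5 distinct ✓
Every symbol of L1 meets every symbol of L2 exactly once, so all 25 pairs are distinct (25 of 25).
Conclusion: YES.

YES


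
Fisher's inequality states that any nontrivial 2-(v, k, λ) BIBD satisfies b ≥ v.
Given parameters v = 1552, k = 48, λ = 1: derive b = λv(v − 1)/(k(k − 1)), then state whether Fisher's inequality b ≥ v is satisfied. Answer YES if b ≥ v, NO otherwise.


b = λv(v − 1)/(k(k − 1)) = 1·1552·1551/(48·47) = 2407152/2256 = 1067.
Compare with v = 1552: b < v, so Fisher's inequality fails.

NO


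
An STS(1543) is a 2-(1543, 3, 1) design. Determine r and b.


An STS(v) is a 2-(v, 3, 1) BIBD: block size k = 3, λ = 1.
Replication: r(k − 1) = λ(v − 1) ⇒ r·2 = 1543 − 1 = 1542 ⇒ r = 771.
Block count: b = v(v − 1)/6 = 1543·1542/6 = 2379306/6 = 396551.

r = 771, b = 396551.


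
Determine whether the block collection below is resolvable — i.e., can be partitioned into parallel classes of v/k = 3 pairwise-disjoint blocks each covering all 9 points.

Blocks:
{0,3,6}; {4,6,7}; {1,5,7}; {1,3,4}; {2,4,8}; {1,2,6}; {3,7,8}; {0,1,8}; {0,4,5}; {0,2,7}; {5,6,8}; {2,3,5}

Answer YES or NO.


v = 9, block size k = 3, number of blocks = 12.
For resolvability, blocks must partition into parallel classes of size v/k = 3.
Total blocks must therefore be a multiple of 3: 12 = 3·4 + 0 ⇒ divisible ✓.
Greedy packing gives 4 candidate class(es). Each should be a full parallel class (size 3, covers all 9 points).
  Class 1 (3 blocks): {0,3,6}; {1,5,7}; {2,4,8}. Points covered: [0, 1, 2, 3, 4, 5, 6, 7, 8].
  Class 2 (3 blocks): {4,6,7}; {0,1,8}; {2,3,5}. Points covered: [0, 1, 2, 3, 4, 5, 6, 7, 8].
  Class 3 (3 blocks): {1,3,4}; {0,2,7}; {5,6,8}. Points covered: [0, 1, 2, 3, 4, 5, 6, 7, 8].
  Class 4 (3 blocks): {1,2,6}; {3,7,8}; {0,4,5}. Points covered: [0, 1, 2, 3, 4, 5, 6, 7, 8].
All classes full (size 3)? YES. All classes cover every point? YES.
Resolvable? YES.

YES


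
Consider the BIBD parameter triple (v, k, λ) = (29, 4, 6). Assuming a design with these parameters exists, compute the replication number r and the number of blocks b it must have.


Any 2-(v, k, λ) BIBD satisfies two necessary conditions:
  (i)  Each point sits in r blocks, and counting incidences through any fixed point gives r(k − 1) = λ(v − 1), so r = λ(v − 1)/(k − 1).
  (ii) Total incidences bk = vr, so b = vr/k.
Step 1: r = λ(v − 1)/(k − 1) = 6·(29 − 1)/(4 − 1) = 6·28/3 = 168/3 = 56.
Step 2: b = vr/k = 29·56/4 = 1624/4 = 406.
Check integrality: r = 56 ∈ Z ✓, b = 406 ∈ Z ✓.
(These identities are necessary conditions: they determine r and b for any design with these parameters, but do not by themselves prove that one exists.)

r = 56, b = 406.


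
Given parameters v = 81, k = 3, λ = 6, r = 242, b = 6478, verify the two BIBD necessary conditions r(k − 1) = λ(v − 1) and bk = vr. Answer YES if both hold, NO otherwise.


Condition (i): r(k − 1) = 242·2 = 484; λ(v − 1) = 6·80 = 480. Match? NO.
Condition (ii): bk = 6478·3 = 19434; vr = 81·242 = 19602. Match? NO.
Both conditions hold? NO.

NO


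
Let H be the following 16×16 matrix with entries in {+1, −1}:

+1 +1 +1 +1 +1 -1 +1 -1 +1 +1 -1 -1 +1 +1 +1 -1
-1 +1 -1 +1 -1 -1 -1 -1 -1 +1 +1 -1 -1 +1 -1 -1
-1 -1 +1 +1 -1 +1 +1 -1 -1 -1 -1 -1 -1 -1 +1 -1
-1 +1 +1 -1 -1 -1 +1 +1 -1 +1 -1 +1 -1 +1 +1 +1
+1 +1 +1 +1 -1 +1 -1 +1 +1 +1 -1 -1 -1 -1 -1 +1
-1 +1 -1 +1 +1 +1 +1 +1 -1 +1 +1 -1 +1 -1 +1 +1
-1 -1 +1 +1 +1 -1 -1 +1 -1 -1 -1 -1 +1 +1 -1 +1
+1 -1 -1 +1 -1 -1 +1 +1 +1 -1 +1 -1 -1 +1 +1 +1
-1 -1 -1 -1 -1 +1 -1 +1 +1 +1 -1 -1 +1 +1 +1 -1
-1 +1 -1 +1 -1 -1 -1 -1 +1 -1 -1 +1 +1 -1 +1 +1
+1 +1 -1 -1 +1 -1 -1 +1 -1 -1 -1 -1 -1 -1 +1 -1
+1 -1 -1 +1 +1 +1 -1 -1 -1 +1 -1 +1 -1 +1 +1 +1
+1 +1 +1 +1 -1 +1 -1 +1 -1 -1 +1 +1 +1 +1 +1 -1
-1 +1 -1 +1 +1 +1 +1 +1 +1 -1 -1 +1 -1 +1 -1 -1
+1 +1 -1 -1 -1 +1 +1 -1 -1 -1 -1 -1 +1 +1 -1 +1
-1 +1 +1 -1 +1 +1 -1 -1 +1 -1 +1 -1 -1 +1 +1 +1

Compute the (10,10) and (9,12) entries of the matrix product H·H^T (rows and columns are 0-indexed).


Row 9 of H: [-1, 1, -1, 1, -1, -1, -1, -1, 1, -1, -1, 1, 1, -1, 1, 1].
Row 10 of H: [1, 1, -1, -1, 1, -1, -1, 1, -1, -1, -1, -1, -1, -1, 1, -1].
Row 12 of H: [1, 1, 1, 1, -1, 1, -1, 1, -1, -1, 1, 1, 1, 1, 1, -1].
(H·H^T)[10][10] = Σ_j H[10][j]·H[10][j] = (1)² + (1)² + (-1)² + (-1)² + (1)² + (-1)² + (-1)² + (1)² + (-1)² + (-1)² + (-1)² + (-1)² + (-1)² + (-1)² + (1)² + (-1)² = 1 + 1 + 1 + 1 + 1 + 1 + 1 + 1 + 1 + 1 + 1 + 1 + 1 + 1 + 1 + 1 = 16.
(H·H^T)[9][12] = Σ_j H[9][j]·H[12][j] = (-1)·(1) + (1)·(1) + (-1)·(1) + (1)·(1) + (-1)·(-1) + (-1)·(1) + (-1)·(-1) + (-1)·(1) + (1)·(-1) + (-1)·(-1) + (-1)·(1) + (1)·(1) + (1)·(1) + (-1)·(1) + (1)·(1) + (1)·(-1) = -1 + 1 + -1 + 1 + 1 + -1 + 1 + -1 + -1 + 1 + -1 + 1 + 1 + -1 + 1 + -1 = 0.
So rows 9 and 12 are orthogonal; the diagonal entry equals n = 16.

(10,10) entry = 16; (9,12) entry = 0.


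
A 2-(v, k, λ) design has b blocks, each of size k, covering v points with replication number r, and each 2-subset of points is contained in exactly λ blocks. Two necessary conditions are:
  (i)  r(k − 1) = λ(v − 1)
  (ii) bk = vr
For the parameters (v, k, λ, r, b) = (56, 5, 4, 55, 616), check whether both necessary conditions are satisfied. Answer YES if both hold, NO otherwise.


Condition (i): r(k − 1) = 55·4 = 220; λ(v − 1) = 4·55 = 220. Match? YES.
Condition (ii): bk = 616·5 = 3080; vr = 56·55 = 3080. Match? YES.
Both conditions hold? YES.

YES


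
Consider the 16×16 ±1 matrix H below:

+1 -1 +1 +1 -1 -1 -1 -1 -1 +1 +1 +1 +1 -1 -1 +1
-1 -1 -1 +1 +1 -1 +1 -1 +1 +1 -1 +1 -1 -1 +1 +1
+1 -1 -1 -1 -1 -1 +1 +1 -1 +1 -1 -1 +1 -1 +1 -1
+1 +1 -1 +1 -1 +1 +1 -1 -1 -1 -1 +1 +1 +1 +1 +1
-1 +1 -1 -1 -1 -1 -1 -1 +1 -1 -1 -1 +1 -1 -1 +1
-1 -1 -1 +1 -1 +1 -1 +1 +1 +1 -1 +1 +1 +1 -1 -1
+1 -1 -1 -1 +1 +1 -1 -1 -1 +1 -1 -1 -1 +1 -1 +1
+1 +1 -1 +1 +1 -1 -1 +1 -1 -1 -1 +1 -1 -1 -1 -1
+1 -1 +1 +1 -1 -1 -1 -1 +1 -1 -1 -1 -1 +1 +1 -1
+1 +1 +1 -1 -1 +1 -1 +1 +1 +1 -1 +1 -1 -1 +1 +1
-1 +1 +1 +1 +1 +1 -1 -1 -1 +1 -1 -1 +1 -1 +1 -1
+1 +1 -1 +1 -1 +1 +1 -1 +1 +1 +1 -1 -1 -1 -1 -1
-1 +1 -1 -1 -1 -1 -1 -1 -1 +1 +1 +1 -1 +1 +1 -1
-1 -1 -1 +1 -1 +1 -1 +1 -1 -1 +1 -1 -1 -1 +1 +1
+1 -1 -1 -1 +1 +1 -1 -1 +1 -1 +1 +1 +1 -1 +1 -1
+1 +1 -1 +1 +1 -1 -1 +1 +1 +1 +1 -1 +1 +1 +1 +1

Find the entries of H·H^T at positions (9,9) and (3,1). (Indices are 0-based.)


Row 1 of H: [-1, -1, -1, 1, 1, -1, 1, -1, 1, 1, -1, 1, -1, -1, 1, 1].
Row 3 of H: [1, 1, -1, 1, -1, 1, 1, -1, -1, -1, -1, 1, 1, 1, 1, 1].
Row 9 of H: [1, 1, 1, -1, -1, 1, -1, 1, 1, 1, -1, 1, -1, -1, 1, 1].
(H·H^T)[9][9] = Σ_j H[9][j]·H[9][j] = (1)² + (1)² + (1)² + (-1)² + (-1)² + (1)² + (-1)² + (1)² + (1)² + (1)² + (-1)² + (1)² + (-1)² + (-1)² + (1)² + (1)² = 1 + 1 + 1 + 1 + 1 + 1 + 1 + 1 + 1 + 1 + 1 + 1 + 1 + 1 + 1 + 1 = 16.
(H·H^T)[3][1] = Σ_j H[3][j]·H[1][j] = (1)·(-1) + (1)·(-1) + (-1)·(-1) + (1)·(1) + (-1)·(1) + (1)·(-1) + (1)·(1) + (-1)·(-1) + (-1)·(1) + (-1)·(1) + (-1)·(-1) + (1)·(1) + (1)·(-1) + (1)·(-1) + (1)·(1) + (1)·(1) = -1 + -1 + 1 + 1 + -1 + -1 + 1 + 1 + -1 + -1 + 1 + 1 + -1 + -1 + 1 + 1 = 0.
So rows 3 and 1 are orthogonal; the diagonal entry equals n = 16.

(9,9) entry = 16; (3,1) entry = 0.


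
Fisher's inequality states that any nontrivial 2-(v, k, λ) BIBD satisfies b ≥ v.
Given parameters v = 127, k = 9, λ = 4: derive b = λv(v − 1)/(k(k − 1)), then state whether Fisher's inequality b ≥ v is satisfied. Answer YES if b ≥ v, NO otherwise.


r = λ(v − 1)/(k − 1) = 4·126/8 = 63.
b = vr/k = 127·63/9 = 889.
Fisher's inequality: b ≥ v ⇔ 889 ≥ 127? YES.

YES


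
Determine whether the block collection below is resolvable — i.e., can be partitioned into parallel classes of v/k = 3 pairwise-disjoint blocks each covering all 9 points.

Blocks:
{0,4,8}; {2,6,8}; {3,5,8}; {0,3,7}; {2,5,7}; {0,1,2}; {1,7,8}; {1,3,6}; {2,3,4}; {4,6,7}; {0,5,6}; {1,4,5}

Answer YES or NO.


v = 9, block size k = 3, number of blocks = 12.
For resolvability, blocks must partition into parallel classes of size v/k = 3.
Total blocks must therefore be a multiple of 3: 12 = 3·4 + 0 ⇒ divisible ✓.
Greedy packing gives 4 candidate class(es). Each should be a full parallel class (size 3, covers all 9 points).
  Class 1 (3 blocks): {0,4,8}; {2,5,7}; {1,3,6}. Points covered: [0, 1, 2, 3, 4, 5, 6, 7, 8].
  Class 2 (3 blocks): {2,6,8}; {0,3,7}; {1,4,5}. Points covered: [0, 1, 2, 3, 4, 5, 6, 7, 8].
  Class 3 (3 blocks): {3,5,8}; {0,1,2}; {4,6,7}. Points covered: [0, 1, 2, 3, 4, 5, 6, 7, 8].
  Class 4 (3 blocks): {1,7,8}; {2,3,4}; {0,5,6}. Points covered: [0, 1, 2, 3, 4, 5, 6, 7, 8].
All classes full (size 3)? YES. All classes cover every point? YES.
Resolvable? YES.

YES


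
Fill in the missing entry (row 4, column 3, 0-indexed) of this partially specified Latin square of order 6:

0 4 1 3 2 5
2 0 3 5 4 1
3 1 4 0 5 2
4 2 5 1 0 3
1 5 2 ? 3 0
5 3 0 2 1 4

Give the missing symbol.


Row 4 contains symbols [0, 1, 2, 3, 5] — missing [4].
Column 3 contains symbols [0, 1, 2, 3, 5] — missing [4].
The missing symbol must appear in both missing sets; intersection = [4].
Therefore the hidden value is 4.

Missing value = 4.


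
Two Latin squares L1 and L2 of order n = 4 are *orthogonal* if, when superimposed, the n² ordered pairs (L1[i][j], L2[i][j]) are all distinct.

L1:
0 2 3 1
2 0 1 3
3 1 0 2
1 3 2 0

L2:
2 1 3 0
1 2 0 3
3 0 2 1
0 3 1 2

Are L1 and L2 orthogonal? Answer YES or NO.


Form the n² = 16 superimposed pairs (L1[i][j], L2[i][j]), row by row (rows and columns indexed from 0):
row 0: (0,2) (2,1) (3,3) (1,0)
row 1: (2,1) (0,2) (1,0) (3,3)
row 2: (3,3) (1,0) (0,2) (2,1)
row 3: (1,0) (3,3) (2,1) (0,2)
Orthogonality requires all 16 pairs distinct.
But the pair (2,1) repeats: cell (0,1) has L1 = 2, L2 = 1, and cell (1,0) has L1 = 2, L2 = 1.
A repeated pair means some other pair never occurs (only 4 distinct pairs out of 16), so the squares are not orthogonal.
Conclusion: NO.

NO


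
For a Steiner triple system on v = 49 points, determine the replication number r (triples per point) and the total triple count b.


An STS(v) is a 2-(v, 3, 1) BIBD: block size k = 3, λ = 1.
Replication: r(k − 1) = λ(v − 1) ⇒ r·2 = 49 − 1 = 48 ⇒ r = 24.
Block count: b = v(v − 1)/6 = 49·48/6 = 2352/6 = 392.
(Check via bk = vr: 392·3 = 1176 = 49·24 = 1176 ✓.)

r = 24, b = 392.


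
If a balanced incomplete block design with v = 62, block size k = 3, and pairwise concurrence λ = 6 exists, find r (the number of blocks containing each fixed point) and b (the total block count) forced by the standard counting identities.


Any 2-(v, k, λ) BIBD satisfies two necessary conditions:
  (i)  Each point sits in r blocks, and counting incidences through any fixed point gives r(k − 1) = λ(v − 1), so r = λ(v − 1)/(k − 1).
  (ii) Total incidences bk = vr, so b = vr/k.
Step 1: r = λ(v − 1)/(k − 1) = 6·(62 − 1)/(3 − 1) = 6·61/2 = 366/2 = 183.
Step 2: b = vr/k = 62·183/3 = 11346/3 = 3782.
Check integrality: r = 183 ∈ Z ✓, b = 3782 ∈ Z ✓.
(These identities are necessary conditions: they determine r and b for any design with these parameters, but do not by themselves prove that one exists.)

r = 183, b = 3782.


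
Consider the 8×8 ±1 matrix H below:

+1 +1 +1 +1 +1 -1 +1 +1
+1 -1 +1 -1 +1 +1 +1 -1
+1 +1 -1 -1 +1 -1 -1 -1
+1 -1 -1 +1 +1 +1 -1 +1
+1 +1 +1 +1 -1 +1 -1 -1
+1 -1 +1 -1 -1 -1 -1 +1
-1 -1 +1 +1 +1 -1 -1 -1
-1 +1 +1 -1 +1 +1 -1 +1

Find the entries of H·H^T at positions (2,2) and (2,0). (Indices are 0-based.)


Row 0 of H: [1, 1, 1, 1, 1, -1, 1, 1].
Row 2 of H: [1, 1, -1, -1, 1, -1, -1, -1].
(H·H^T)[2][2] = Σ_j H[2][j]·H[2][j] = (1)² + (1)² + (-1)² + (-1)² + (1)² + (-1)² + (-1)² + (-1)² = 1 + 1 + 1 + 1 + 1 + 1 + 1 + 1 = 8.
(H·H^T)[2][0] = Σ_j H[2][j]·H[0][j] = (1)·(1) + (1)·(1) + (-1)·(1) + (-1)·(1) + (1)·(1) + (-1)·(-1) + (-1)·(1) + (-1)·(1) = 1 + 1 + -1 + -1 + 1 + 1 + -1 + -1 = 0.
So rows 2 and 0 are orthogonal; the diagonal entry equals n = 8.

(2,2) entry = 8; (2,0) entry = 0.


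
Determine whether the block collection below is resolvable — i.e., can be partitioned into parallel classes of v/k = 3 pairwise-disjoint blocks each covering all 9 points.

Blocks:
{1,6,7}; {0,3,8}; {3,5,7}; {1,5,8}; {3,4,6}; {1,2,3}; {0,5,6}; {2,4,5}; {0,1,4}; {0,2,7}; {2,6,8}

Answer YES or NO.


v = 9, block size k = 3, number of blocks = 11.
For resolvability, blocks must partition into parallel classes of size v/k = 3.
Total blocks must therefore be a multiple of 3: 11 = 3·3 + 2 ⇒ not divisible ✗.
Resolvable? NO.

NO


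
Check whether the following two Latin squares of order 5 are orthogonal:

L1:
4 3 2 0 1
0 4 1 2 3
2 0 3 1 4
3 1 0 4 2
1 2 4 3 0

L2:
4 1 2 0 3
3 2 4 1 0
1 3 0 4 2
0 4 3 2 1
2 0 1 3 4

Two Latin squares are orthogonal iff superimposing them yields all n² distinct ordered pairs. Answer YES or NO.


Form the n² = 25 superimposed pairs (L1[i][j], L2[i][j]), row by row (rows and columns indexed from 0):
row 0: (4,4) (3,1) (2,2) (0,0) (1,3)
row 1: (0,3) (4,2) (1,4) (2,1) (3,0)
row 2: (2,1) (0,3) (3,0) (1,4) (4,2)
row 3: (3,0) (1,4) (0,3) (4,2) (2,1)
row 4: (1,2) (2,0) (4,1) (3,3) (0,4)
Orthogonality requires all 25 pairs distinct.
But the pair (2,1) repeats: cell (1,3) has L1 = 2, L2 = 1, and cell (2,0) has L1 = 2, L2 = 1.
A repeated pair means some other pair never occurs (only 15 distinct pairs out of 25), so the squares are not orthogonal.
Conclusion: NO.

NO


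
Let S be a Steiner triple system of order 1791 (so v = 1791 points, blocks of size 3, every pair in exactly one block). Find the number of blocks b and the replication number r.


An STS(v) is a 2-(v, 3, 1) BIBD: block size k = 3, λ = 1.
Replication: r(k − 1) = λ(v − 1) ⇒ r·2 = 1791 − 1 = 1790 ⇒ r = 895.
Block count: bk = vr ⇒ b·3 = 1791·895 = 1602945 ⇒ b = 534315.

r = 895, b = 534315.


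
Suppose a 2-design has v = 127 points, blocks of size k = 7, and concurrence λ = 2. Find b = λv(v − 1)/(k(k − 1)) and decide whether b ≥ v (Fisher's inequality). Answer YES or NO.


r = λ(v − 1)/(k − 1) = 2·126/6 = 42.
b = vr/k = 127·42/7 = 762.
Fisher's inequality: b ≥ v ⇔ 762 ≥ 127? YES.

YES


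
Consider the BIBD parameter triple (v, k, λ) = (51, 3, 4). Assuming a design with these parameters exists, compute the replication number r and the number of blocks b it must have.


Any 2-(v, k, λ) BIBD satisfies two necessary conditions:
  (i)  Each point sits in r blocks, and counting incidences through any fixed point gives r(k − 1) = λ(v − 1), so r = λ(v − 1)/(k − 1).
  (ii) Total incidences bk = vr, so b = vr/k.
Step 1: r = λ(v − 1)/(k − 1) = 4·(51 − 1)/(3 − 1) = 4·50/2 = 200/2 = 100.
Step 2: b = vr/k = 51·100/3 = 5100/3 = 1700.
Check integrality: r = 100 ∈ Z ✓, b = 1700 ∈ Z ✓.
(These identities are necessary conditions: they determine r and b for any design with these parameters, but do not by themselves prove that one exists.)

r = 100, b = 1700.


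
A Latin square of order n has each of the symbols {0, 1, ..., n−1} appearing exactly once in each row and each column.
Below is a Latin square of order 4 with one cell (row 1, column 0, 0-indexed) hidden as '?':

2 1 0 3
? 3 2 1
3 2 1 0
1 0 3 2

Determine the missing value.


Row 1 contains symbols [1, 2, 3] — missing [0].
Column 0 contains symbols [1, 2, 3] — missing [0].
The missing symbol must appear in both missing sets; intersection = [0].
Therefore the hidden value is 0.

Missing value = 0.


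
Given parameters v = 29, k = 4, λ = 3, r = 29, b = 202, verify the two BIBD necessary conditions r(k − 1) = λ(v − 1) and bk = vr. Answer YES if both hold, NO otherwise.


Condition (i): r(k − 1) = 29·3 = 87; λ(v − 1) = 3·28 = 84. Match? NO.
Condition (ii): bk = 202·4 = 808; vr = 29·29 = 841. Match? NO.
Both conditions hold? NO.

NO


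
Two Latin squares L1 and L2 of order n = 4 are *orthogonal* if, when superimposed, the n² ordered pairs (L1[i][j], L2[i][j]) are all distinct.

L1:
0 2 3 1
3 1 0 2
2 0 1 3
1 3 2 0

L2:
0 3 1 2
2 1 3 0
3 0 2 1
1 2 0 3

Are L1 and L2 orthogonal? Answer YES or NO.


Form the n² = 16 superimposed pairs (L1[i][j], L2[i][j]), row by row (rows and columns indexed from 0):
row 0: (0,0) (2,3) (3,1) (1,2)
row 1: (3,2) (1,1) (0,3) (2,0)
row 2: (2,3) (0,0) (1,2) (3,1)
row 3: (1,1) (3,2) (2,0) (0,3)
Orthogonality requires all 16 pairs distinct.
But the pair (2,3) repeats: cell (0,1) has L1 = 2, L2 = 3, and cell (2,0) has L1 = 2, L2 = 3.
A repeated pair means some other pair never occurs (only 8 distinct pairs out of 16), so the squares are not orthogonal.
Conclusion: NO.

NO


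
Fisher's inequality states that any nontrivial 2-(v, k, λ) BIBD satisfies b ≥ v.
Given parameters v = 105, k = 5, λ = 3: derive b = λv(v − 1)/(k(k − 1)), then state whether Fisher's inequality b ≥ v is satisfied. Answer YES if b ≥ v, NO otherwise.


b = λv(v − 1)/(k(k − 1)) = 3·105·104/(5·4) = 32760/20 = 1638.
Compare with v = 105: b ≥ v, so Fisher's inequality holds.

YES


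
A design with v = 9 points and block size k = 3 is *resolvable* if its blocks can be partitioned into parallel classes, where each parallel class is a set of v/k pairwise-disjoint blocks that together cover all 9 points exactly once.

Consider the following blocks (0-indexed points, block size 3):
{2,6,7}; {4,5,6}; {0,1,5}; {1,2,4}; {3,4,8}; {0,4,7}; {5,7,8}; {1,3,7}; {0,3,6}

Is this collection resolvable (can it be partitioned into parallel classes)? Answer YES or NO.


v = 9, block size k = 3, number of blocks = 9.
For resolvability, blocks must partition into parallel classes of size v/k = 3.
Total blocks must therefore be a multiple of 3: 9 = 3·3 + 0 ⇒ divisible ✓.
Consider block {4,5,6}. The only other block(s) in the collection disjoint from it are {1,3,7} — just 1 block(s). Any parallel class containing {4,5,6} would need 2 other blocks each disjoint from it, so no parallel class of size 3 can contain {4,5,6}.
Since every block must belong to some parallel class in a resolution, the collection cannot be partitioned into parallel classes.
Resolvable? NO.

NO


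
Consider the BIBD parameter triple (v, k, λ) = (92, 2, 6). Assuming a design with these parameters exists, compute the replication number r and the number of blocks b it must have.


Any 2-(v, k, λ) BIBD satisfies two necessary conditions:
  (i)  Each point sits in r blocks, and counting incidences through any fixed point gives r(k − 1) = λ(v − 1), so r = λ(v − 1)/(k − 1).
  (ii) Total incidences bk = vr, so b = vr/k.
Step 1: r = λ(v − 1)/(k − 1) = 6·(92 − 1)/(2 − 1) = 6·91/1 = 546/1 = 546.
Step 2: b = vr/k = 92·546/2 = 50232/2 = 25116.
Check integrality: r = 546 ∈ Z ✓, b = 25116 ∈ Z ✓.
(These identities are necessary conditions: they determine r and b for any design with these parameters, but do not by themselves prove that one exists.)

r = 546, b = 25116.


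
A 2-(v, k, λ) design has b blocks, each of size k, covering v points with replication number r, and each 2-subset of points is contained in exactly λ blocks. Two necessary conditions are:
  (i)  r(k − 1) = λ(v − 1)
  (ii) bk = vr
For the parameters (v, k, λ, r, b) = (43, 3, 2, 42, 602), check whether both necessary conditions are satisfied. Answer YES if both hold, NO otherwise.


Condition (i): r(k − 1) = 42·2 = 84; λ(v − 1) = 2·42 = 84. Match? YES.
Condition (ii): bk = 602·3 = 1806; vr = 43·42 = 1806. Match? YES.
Both conditions hold? YES.

YES


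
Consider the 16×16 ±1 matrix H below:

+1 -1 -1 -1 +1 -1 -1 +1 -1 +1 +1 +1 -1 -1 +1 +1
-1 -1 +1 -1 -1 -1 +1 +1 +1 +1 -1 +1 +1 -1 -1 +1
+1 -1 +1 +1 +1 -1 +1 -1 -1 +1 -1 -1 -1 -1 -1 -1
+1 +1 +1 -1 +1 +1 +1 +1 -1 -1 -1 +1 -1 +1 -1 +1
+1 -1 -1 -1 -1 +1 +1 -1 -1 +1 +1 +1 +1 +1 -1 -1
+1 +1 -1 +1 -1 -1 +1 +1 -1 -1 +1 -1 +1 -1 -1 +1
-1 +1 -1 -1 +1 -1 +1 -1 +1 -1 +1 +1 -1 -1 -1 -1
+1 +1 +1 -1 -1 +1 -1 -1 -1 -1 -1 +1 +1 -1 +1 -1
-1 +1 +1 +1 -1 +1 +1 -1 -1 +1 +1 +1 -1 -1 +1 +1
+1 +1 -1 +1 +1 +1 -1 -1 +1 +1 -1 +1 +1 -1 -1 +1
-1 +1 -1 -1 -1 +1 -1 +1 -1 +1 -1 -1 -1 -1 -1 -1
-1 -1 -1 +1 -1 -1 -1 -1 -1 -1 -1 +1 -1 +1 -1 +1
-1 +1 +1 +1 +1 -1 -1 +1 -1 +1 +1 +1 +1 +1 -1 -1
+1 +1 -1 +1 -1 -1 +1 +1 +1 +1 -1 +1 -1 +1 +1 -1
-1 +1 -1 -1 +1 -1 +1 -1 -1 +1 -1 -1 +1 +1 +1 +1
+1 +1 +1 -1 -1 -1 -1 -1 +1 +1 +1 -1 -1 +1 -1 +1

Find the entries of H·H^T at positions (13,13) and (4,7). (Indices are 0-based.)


Row 4 of H: [1, -1, -1, -1, -1, 1, 1, -1, -1, 1, 1, 1, 1, 1, -1, -1].
Row 7 of H: [1, 1, 1, -1, -1, 1, -1, -1, -1, -1, -1, 1, 1, -1, 1, -1].
Row 13 of H: [1, 1, -1, 1, -1, -1, 1, 1, 1, 1, -1, 1, -1, 1, 1, -1].
(H·H^T)[13][13] = Σ_j H[13][j]·H[13][j] = (1)² + (1)² + (-1)² + (1)² + (-1)² + (-1)² + (1)² + (1)² + (1)² + (1)² + (-1)² + (1)² + (-1)² + (1)² + (1)² + (-1)² = 1 + 1 + 1 + 1 + 1 + 1 + 1 + 1 + 1 + 1 + 1 + 1 + 1 + 1 + 1 + 1 = 16.
(H·H^T)[4][7] = Σ_j H[4][j]·H[7][j] = (1)·(1) + (-1)·(1) + (-1)·(1) + (-1)·(-1) + (-1)·(-1) + (1)·(1) + (1)·(-1) + (-1)·(-1) + (-1)·(-1) + (1)·(-1) + (1)·(-1) + (1)·(1) + (1)·(1) + (1)·(-1) + (-1)·(1) + (-1)·(-1) = 1 + -1 + -1 + 1 + 1 + 1 + -1 + 1 + 1 + -1 + -1 + 1 + 1 + -1 + -1 + 1 = 2.
Rows 4 and 7 are not orthogonal (dot product = 2 ≠ 0), so H is not a Hadamard matrix.

(13,13) entry = 16; (4,7) entry = 2.


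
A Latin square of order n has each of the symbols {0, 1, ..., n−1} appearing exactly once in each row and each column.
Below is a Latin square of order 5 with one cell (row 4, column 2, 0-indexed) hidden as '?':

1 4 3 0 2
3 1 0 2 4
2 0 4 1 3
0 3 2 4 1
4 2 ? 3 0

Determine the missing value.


Row 4 contains symbols [0, 2, 3, 4] — missing [1].
Column 2 contains symbols [0, 2, 3, 4] — missing [1].
The missing symbol must appear in both missing sets; intersection = [1].
Therefore the hidden value is 1.

Missing value = 1.


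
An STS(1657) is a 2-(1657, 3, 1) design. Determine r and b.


An STS(v) is a 2-(v, 3, 1) BIBD: block size k = 3, λ = 1.
Replication: r(k − 1) = λ(v − 1) ⇒ r·2 = 1657 − 1 = 1656 ⇒ r = 828.
Block count: b = v(v − 1)/6 = 1657·1656/6 = 2743992/6 = 457332.

r = 828, b = 457332.


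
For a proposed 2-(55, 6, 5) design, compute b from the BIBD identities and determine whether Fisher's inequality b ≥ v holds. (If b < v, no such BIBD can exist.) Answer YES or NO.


b = λv(v − 1)/(k(k − 1)) = 5·55·54/(6·5) = 14850/30 = 495.
Compare with v = 55: b ≥ v, so Fisher's inequality holds.

YES


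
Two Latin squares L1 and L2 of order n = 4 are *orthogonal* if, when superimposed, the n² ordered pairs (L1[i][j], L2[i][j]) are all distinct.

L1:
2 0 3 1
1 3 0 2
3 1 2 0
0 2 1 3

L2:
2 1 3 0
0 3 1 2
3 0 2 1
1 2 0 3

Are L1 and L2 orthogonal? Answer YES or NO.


Form the n² = 16 superimposed pairs (L1[i][j], L2[i][j]), row by row (rows and columns indexed from 0):
row 0: (2,2) (0,1) (3,3) (1,0)
row 1: (1,0) (3,3) (0,1) (2,2)
row 2: (3,3) (1,0) (2,2) (0,1)
row 3: (0,1) (2,2) (1,0) (3,3)
Orthogonality requires all 16 pairs distinct.
But the pair (1,0) repeats: cell (0,3) has L1 = 1, L2 = 0, and cell (1,0) has L1 = 1, L2 = 0.
A repeated pair means some other pair never occurs (only 4 distinct pairs out of 16), so the squares are not orthogonal.
Conclusion: NO.

NO


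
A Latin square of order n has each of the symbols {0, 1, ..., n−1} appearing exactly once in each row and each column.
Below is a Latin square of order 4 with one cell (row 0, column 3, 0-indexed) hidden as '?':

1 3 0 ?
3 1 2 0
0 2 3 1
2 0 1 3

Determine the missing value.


Row 0 contains symbols [0, 1, 3] — missing [2].
Column 3 contains symbols [0, 1, 3] — missing [2].
The missing symbol must appear in both missing sets; intersection = [2].
Therefore the hidden value is 2.

Missing value = 2.


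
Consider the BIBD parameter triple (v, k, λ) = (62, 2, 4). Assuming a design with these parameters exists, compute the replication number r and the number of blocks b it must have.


Any 2-(v, k, λ) BIBD satisfies two necessary conditions:
  (i)  Each point sits in r blocks, and counting incidences through any fixed point gives r(k − 1) = λ(v − 1), so r = λ(v − 1)/(k − 1).
  (ii) Total incidences bk = vr, so b = vr/k.
Step 1: r = λ(v − 1)/(k − 1) = 4·(62 − 1)/(2 − 1) = 4·61/1 = 244/1 = 244.
Step 2: b = vr/k = 62·244/2 = 15128/2 = 7564.
Check integrality: r = 244 ∈ Z ✓, b = 7564 ∈ Z ✓.
(These identities are necessary conditions: they determine r and b for any design with these parameters, but do not by themselves prove that one exists.)

r = 244, b = 7564.


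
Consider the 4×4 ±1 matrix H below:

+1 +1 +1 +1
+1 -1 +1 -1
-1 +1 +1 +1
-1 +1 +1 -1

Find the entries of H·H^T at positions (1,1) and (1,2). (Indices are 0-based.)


Row 1 of H: [1, -1, 1, -1].
Row 2 of H: [-1, 1, 1, 1].
(H·H^T)[1][1] = Σ_j H[1][j]·H[1][j] = (1)² + (-1)² + (1)² + (-1)² = 1 + 1 + 1 + 1 = 4.
(H·H^T)[1][2] = Σ_j H[1][j]·H[2][j] = (1)·(-1) + (-1)·(1) + (1)·(1) + (-1)·(1) = -1 + -1 + 1 + -1 = -2.
Rows 1 and 2 are not orthogonal (dot product = -2 ≠ 0), so H is not a Hadamard matrix.

(1,1) entry = 4; (1,2) entry = -2.


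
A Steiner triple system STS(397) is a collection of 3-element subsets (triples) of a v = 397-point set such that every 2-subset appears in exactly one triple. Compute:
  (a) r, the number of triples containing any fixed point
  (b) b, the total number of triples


An STS(v) is a 2-(v, 3, 1) BIBD: block size k = 3, λ = 1.
Replication: r(k − 1) = λ(v − 1) ⇒ r·2 = 397 − 1 = 396 ⇒ r = 198.
Block count: bk = vr ⇒ b·3 = 397·198 = 78606 ⇒ b = 26202.
(Check via b = v(v − 1)/6 = 397·396/6 = 157212/6 = 26202.)

r = 198, b = 26202.


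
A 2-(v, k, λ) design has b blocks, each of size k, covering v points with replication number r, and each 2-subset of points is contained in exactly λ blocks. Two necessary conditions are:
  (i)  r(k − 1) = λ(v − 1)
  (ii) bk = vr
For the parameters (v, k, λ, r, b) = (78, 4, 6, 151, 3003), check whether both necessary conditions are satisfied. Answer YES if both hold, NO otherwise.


Condition (i): r(k − 1) = 151·3 = 453; λ(v − 1) = 6·77 = 462. Match? NO.
Condition (ii): bk = 3003·4 = 12012; vr = 78·151 = 11778. Match? NO.
Both conditions hold? NO.

NO


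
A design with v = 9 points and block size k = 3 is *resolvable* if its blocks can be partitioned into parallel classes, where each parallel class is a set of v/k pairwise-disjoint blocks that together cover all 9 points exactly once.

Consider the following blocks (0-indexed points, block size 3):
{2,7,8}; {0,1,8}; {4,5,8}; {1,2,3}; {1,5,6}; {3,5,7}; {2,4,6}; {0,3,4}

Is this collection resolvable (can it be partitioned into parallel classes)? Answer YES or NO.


v = 9, block size k = 3, number of blocks = 8.
For resolvability, blocks must partition into parallel classes of size v/k = 3.
Total blocks must therefore be a multiple of 3: 8 = 3·2 + 2 ⇒ not divisible ✗.
Resolvable? NO.

NO
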